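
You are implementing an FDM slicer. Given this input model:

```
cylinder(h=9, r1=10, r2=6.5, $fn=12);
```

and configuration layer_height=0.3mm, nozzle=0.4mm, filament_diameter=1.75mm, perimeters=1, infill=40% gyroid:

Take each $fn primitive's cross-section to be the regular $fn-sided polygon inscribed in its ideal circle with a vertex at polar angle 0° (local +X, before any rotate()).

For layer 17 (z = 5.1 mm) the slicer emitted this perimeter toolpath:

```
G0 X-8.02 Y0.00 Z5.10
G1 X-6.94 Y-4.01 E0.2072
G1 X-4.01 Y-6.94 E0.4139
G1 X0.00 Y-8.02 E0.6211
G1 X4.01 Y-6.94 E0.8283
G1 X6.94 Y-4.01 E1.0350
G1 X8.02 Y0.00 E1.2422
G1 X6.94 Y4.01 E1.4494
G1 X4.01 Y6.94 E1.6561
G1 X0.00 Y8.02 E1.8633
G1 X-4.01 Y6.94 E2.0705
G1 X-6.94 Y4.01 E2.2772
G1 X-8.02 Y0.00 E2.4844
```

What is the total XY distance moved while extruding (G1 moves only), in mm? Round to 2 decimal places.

Sum the Euclidean lengths of each G1 segment: total = 49.80 mm.

49.80 mm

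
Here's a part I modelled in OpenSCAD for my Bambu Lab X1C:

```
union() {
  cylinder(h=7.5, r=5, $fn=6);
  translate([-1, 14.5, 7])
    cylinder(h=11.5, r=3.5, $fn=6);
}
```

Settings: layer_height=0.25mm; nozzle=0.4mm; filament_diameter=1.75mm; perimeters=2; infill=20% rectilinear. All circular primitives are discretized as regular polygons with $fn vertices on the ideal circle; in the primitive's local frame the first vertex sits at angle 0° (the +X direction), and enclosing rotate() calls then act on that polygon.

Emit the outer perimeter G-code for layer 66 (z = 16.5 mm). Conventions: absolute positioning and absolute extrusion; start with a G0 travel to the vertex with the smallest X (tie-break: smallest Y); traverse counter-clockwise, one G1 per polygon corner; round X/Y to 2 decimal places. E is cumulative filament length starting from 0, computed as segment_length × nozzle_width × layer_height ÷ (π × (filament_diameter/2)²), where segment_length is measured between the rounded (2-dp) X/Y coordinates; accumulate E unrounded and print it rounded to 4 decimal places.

G0 X-4.50 Y14.50 Z16.50
G1 X-2.75 Y11.47 E0.1455
G1 X0.75 Y11.47 E0.2910
G1 X2.50 Y14.50 E0.4365
G1 X0.75 Y17.53 E0.5819
G1 X-2.75 Y17.53 E0.7274
G1 X-4.50 Y14.50 E0.8729

At z = 16.5 mm: the cylinder is not intersected at this z (z outside [0, 7.5]); the r=3.5 cylinder at (-1, 14.5) contributes a regular 6-gon of circumradius 3.5; Merging all regions: only the r=3.5 cylinder at (-1, 14.5) is present, so the union is just that shape — 1 connected region. The outline is a single polygon with 6 vertices. Extrusion per mm of travel: 0.4 × 0.25 / (π × 0.875²) = 0.041575. Accumulating E over each segment gives final E = 0.8729.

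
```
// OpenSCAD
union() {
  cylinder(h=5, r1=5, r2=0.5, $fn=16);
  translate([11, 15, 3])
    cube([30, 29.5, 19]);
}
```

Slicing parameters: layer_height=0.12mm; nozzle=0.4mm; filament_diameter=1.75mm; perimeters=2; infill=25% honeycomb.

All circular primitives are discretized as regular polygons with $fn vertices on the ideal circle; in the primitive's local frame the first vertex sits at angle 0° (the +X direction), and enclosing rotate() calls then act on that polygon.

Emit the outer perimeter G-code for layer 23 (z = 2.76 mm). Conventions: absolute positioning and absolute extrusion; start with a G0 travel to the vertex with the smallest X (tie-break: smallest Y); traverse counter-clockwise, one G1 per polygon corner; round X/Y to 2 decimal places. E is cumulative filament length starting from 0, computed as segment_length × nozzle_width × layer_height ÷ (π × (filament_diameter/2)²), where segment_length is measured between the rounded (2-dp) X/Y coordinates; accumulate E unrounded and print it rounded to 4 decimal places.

At z = 2.76 mm: the cone: at t=0.552 of its height the radius interpolates to r₁+(r₂−r₁)t = 2.516, giving a regular 16-gon of that circumradius; the cube at (11, 15) is not intersected at this z (z outside [3, 22]); Taking the union: only the cone is present, so the union is just that shape — 1 connected region. The outline is a single polygon with 16 vertices. Extrusion per mm of travel: 0.4 × 0.12 / (π × 0.875²) = 0.019956. Accumulating E over each segment gives final E = 0.3133.

G0 X-2.52 Y0.00 Z2.76
G1 X-2.32 Y-0.96 E0.0196
G1 X-1.78 Y-1.78 E0.0392
G1 X-0.96 Y-2.32 E0.0588
G1 X0.00 Y-2.52 E0.0783
G1 X0.96 Y-2.32 E0.0979
G1 X1.78 Y-1.78 E0.1175
G1 X2.32 Y-0.96 E0.1371
G1 X2.52 Y0.00 E0.1567
G1 X2.32 Y0.96 E0.1762
G1 X1.78 Y1.78 E0.1958
G1 X0.96 Y2.32 E0.2154
G1 X0.00 Y2.52 E0.2350
G1 X-0.96 Y2.32 E0.2545
G1 X-1.78 Y1.78 E0.2741
G1 X-2.32 Y0.96 E0.2937
G1 X-2.52 Y0.00 E0.3133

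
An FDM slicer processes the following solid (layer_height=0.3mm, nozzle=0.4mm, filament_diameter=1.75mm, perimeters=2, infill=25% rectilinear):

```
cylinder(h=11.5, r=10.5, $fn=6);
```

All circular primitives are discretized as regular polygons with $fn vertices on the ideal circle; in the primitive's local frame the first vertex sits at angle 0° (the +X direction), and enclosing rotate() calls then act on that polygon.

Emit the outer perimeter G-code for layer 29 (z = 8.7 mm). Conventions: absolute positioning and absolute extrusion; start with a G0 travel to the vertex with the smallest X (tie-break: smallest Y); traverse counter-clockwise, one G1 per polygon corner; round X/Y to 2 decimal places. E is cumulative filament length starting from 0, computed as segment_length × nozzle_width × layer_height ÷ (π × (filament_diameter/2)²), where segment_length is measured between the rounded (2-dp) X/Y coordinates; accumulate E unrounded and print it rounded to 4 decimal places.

At z = 8.7 mm: the r=10.5 cylinder gives a regular 6-gon of circumradius 10.5 (constant along its height). The outline is a single polygon with 6 vertices. Extrusion per mm of travel: 0.4 × 0.3 / (π × 0.875²) = 0.049890. Accumulating E over each segment gives final E = 3.1425.

G0 X-10.50 Y0.00 Z8.70
G1 X-5.25 Y-9.09 E0.5237
G1 X5.25 Y-9.09 E1.0476
G1 X10.50 Y0.00 E1.5713
G1 X5.25 Y9.09 E2.0950
G1 X-5.25 Y9.09 E2.6188
G1 X-10.50 Y0.00 E3.1425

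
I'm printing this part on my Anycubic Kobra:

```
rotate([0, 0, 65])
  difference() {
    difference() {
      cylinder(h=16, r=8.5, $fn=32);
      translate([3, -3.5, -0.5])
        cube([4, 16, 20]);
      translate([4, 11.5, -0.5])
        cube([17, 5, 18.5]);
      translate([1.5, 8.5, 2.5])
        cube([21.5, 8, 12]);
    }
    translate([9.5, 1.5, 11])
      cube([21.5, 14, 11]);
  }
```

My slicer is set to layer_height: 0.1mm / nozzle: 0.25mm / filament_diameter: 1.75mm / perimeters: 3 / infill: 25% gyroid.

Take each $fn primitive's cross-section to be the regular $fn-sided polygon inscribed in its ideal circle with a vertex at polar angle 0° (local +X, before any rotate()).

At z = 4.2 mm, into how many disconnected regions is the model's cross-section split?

1

At z = 4.2 mm: the r=8.5 cylinder gives a regular 32-gon of circumradius 8.5 (constant along its height); the cube at (3, -3.5) is present — its section is the full 4×16 rectangle; the cube at (4, 11.5) is present — its section is the full 17×5 rectangle; the 21.5×8 cube at (1.5, 8.5) contributes its full rectangle; Taking the first minus the rest: starting from the r=8.5 cylinder, the 4×16 cube at (3, -3.5) partially overlaps it — only the 40.73 mm² overlap (of its 64.00 mm²) is removed, clipping the outline; the 17×5 cube at (4, 11.5) misses the remaining region (no effect); the 21.5×8 cube at (1.5, 8.5) misses the remaining region (no effect) — 1 connected region; the cube at (9.5, 1.5) is absent (z outside [11, 22]); After the difference (first − rest): none of the subtracted shapes is present at this height, so that combined region is unchanged — 1 connected region; (whole slice rotated 65° about Z — lengths, areas and connectivity unchanged). The result has 1 disconnected region.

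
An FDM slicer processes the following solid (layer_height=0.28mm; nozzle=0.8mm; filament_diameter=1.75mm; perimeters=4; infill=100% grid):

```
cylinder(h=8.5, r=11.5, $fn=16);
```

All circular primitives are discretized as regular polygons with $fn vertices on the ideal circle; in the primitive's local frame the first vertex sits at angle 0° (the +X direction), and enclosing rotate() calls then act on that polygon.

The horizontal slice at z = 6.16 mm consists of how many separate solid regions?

1

At z = 6.16 mm: the r=11.5 cylinder gives a regular 16-gon of circumradius 11.5 (constant along its height). The result has 1 disconnected region.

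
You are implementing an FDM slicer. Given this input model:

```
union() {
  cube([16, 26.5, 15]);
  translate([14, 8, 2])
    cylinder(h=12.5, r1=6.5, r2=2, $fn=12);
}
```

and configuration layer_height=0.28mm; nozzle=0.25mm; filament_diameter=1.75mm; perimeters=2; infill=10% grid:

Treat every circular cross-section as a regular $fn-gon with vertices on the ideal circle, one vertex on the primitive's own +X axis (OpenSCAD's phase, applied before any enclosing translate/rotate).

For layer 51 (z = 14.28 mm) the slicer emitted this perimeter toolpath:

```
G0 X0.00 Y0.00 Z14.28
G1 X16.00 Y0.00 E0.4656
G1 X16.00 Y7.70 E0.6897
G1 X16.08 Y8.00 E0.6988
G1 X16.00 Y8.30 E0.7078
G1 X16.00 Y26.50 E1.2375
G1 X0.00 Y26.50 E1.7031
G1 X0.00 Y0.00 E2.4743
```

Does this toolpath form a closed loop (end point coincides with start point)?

yes

Start point (G0): (0.00, 0.00). End point (last G1): the path returns to the start — closed.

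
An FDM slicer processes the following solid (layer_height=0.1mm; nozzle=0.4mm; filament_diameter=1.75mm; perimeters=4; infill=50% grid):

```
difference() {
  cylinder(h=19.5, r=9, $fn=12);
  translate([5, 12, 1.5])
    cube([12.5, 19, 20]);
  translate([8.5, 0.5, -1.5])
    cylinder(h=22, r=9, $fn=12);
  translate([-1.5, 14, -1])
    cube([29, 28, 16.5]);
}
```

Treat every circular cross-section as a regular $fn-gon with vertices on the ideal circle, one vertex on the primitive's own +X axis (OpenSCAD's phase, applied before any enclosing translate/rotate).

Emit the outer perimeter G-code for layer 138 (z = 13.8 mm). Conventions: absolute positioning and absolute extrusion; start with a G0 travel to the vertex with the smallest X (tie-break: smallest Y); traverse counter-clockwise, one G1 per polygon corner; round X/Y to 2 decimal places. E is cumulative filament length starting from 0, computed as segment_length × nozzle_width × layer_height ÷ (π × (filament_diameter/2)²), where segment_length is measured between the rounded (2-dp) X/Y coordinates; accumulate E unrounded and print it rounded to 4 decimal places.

G0 X-9.00 Y0.00 Z13.80
G1 X-7.79 Y-4.50 E0.0775
G1 X-4.50 Y-7.79 E0.1549
G1 X0.00 Y-9.00 E0.2324
G1 X4.50 Y-7.79 E0.3099
G1 X4.79 Y-7.51 E0.3166
G1 X4.00 Y-7.29 E0.3302
G1 X0.71 Y-4.00 E0.4076
G1 X-0.50 Y0.50 E0.4851
G1 X0.71 Y5.00 E0.5626
G1 X3.71 Y8.01 E0.6332
G1 X0.00 Y9.00 E0.6971
G1 X-4.50 Y7.79 E0.7746
G1 X-7.79 Y4.50 E0.8520
G1 X-9.00 Y0.00 E0.9295

At z = 13.8 mm: the cylinder: section is a regular 12-gon, circumradius r=9; the cube at (5, 12) is present — its section is the full 12.5×19 rectangle; the r=9 cylinder at (8.5, 0.5) contributes a regular 12-gon of circumradius 9; the cube at (-1.5, 14) (footprint 29×28) is included at this height; Taking the first minus the rest: starting from the r=9 cylinder, the 12.5×19 cube at (5, 12) misses the remaining region (no effect); the r=9 cylinder at (8.5, 0.5) partially overlaps it — only the 99.36 mm² overlap (of its 243.00 mm²) is removed, clipping the outline; the 29×28 cube at (-1.5, 14) misses the remaining region (no effect) — 1 connected region. The outline is a single polygon with 14 vertices. Extrusion per mm of travel: 0.4 × 0.1 / (π × 0.875²) = 0.016630. Accumulating E over each segment gives final E = 0.9295.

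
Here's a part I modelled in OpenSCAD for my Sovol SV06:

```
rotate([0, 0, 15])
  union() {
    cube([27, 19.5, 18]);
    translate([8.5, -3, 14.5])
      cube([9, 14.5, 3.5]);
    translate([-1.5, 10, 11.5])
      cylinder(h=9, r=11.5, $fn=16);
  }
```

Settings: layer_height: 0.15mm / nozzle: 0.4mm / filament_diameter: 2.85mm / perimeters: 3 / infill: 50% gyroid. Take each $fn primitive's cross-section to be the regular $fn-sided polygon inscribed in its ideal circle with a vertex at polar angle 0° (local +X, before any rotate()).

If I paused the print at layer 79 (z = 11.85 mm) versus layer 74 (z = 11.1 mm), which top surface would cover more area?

layer 79 (z = 11.85 mm)

Layer 79 (z = 11.85): the 27×19.5 cube contributes its full rectangle (area 526.50 mm²); the cube at (8.5, -3) is absent (z outside [14.5, 18]); the r=11.5 cylinder at (-1.5, 10) gives a regular 16-gon of circumradius 11.5 (constant along its height) (area = (16/2)·11.500²·sin(360°/16) = 404.88 mm²); Combining (union): the regions partially overlap — summed areas 931.38 mm² minus the doubly-counted overlap 160.40 mm² gives 770.98 mm² — area = 770.98 mm²; (whole slice rotated 15° about Z — lengths, areas and connectivity unchanged). So its area = 770.98 mm². Layer 74 (z = 11.1): the 27×19.5 cube contributes its full rectangle (area 526.50 mm²); the cube at (8.5, -3) is absent (z outside [14.5, 18]); the cylinder at (-1.5, 10) is absent (z outside [11.5, 20.5]); Taking the union: only the 27×19.5 cube is present, so the union is just that shape — area = 526.50 mm²; (rotated 15° about Z; rotation is an isometry so areas/perimeters/island counts are preserved). So its area = 526.50 mm². Layer 79 is larger (770.98 vs 526.50 mm²).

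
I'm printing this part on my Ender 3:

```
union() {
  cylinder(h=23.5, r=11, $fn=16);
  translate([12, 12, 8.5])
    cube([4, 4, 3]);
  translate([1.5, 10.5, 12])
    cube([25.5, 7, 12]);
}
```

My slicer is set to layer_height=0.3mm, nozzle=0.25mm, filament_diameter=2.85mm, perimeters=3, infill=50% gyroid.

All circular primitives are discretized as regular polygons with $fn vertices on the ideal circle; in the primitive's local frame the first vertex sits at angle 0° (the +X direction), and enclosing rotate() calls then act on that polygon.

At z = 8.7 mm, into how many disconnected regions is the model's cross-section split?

At z = 8.7 mm: the cylinder: section is a regular 16-gon, circumradius r=11; the cube at (12, 12) is present — its section is the full 4×4 rectangle; the cube at (1.5, 10.5) is absent (z outside [12, 24]); Taking the union: the 2 present regions are separate (no shared area or edge), so areas and boundary lengths simply add and each stays a separate island — 2 connected regions. The result has 2 disconnected regions.

2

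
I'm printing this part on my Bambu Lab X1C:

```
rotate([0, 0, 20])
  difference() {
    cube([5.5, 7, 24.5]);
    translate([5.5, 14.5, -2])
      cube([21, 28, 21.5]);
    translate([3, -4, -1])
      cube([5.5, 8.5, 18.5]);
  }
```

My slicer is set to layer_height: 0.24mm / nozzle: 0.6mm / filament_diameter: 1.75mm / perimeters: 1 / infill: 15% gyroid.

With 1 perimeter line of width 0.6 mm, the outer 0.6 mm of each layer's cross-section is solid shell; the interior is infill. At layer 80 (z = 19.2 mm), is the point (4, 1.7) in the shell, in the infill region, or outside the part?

At z = 19.2 mm: the cube is present — its section is the full 5.5×7 rectangle; the 21×28 cube at (5.5, 14.5) contributes its full rectangle; the cube at (3, -4) is absent (z outside [-1, 17.5]); Subtracting the remaining from the first: starting from the 5.5×7 cube, the 21×28 cube at (5.5, 14.5) misses the remaining region (no effect) — 1 connected region; (whole slice rotated 20° about Z — lengths, areas and connectivity unchanged). Overall, the cross-section is a single solid region. Undo the 20° rotation: the query point maps to (4.340, 0.229) in the un-rotated model frame. The nearest boundary edge runs (5.50, 0.00)→(0.00, 0.00); distance from the point to it = 0.23 mm. The point is inside the cross-section, 0.23 mm from the nearest boundary — within the 0.6 mm shell band (1 × 0.6).

shell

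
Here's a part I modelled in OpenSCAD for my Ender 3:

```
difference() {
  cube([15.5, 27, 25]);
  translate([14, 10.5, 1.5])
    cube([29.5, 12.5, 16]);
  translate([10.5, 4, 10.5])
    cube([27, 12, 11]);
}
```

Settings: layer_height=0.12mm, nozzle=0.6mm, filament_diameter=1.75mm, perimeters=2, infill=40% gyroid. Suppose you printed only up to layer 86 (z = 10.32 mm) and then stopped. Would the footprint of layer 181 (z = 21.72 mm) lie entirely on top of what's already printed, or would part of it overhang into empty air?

Compare the two slices. At z = 10.32: the cube is present — its section is the full 15.5×27 rectangle (area 418.50 mm²); the cube at (14, 10.5) (footprint 29.5×12.5) is included at this height (area 368.75 mm²); the cube at (10.5, 4) is not intersected at this z (z outside [10.5, 21.5]); After the difference (first − rest): starting from the 15.5×27 cube (418.50 mm²), the 29.5×12.5 cube at (14, 10.5) partially overlaps it — only the 18.75 mm² overlap (of its 368.75 mm²) is removed, clipping the outline — area = 399.75 mm². At z = 21.72: the 15.5×27 cube contributes its full rectangle (area 418.50 mm²); the cube at (14, 10.5) is absent (z outside [1.5, 17.5]); the cube at (10.5, 4) is absent (z outside [10.5, 21.5]); Subtracting the remaining from the first: none of the subtracted shapes is present at this height, so the 15.5×27 cube is unchanged — area = 418.50 mm². Checking containment: at z = 21.72 the cross-section extends beyond the z = 10.32 cross-section by about 18.75 mm².

part overhangs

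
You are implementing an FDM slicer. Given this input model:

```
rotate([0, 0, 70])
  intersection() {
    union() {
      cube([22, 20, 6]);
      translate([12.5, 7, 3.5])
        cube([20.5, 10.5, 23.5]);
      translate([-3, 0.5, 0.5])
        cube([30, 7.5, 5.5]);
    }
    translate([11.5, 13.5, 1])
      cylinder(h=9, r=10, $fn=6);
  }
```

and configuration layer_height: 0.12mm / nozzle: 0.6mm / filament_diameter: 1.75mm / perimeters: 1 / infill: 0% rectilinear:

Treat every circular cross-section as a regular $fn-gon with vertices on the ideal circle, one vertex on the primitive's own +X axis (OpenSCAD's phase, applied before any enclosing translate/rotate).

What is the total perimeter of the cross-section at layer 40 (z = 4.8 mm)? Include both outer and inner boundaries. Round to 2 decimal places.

57.51 mm

At z = 4.8 mm: the 22×20 cube contributes its full rectangle (perimeter 84.00 mm); the cube at (12.5, 7) is present — its section is the full 20.5×10.5 rectangle (perimeter 62.00 mm); the cube at (-3, 0.5) (footprint 30×7.5) is included at this height (perimeter 75.00 mm); Combining (union): the regions partially overlap (shared area 269.75 mm²), so the edge portions inside another operand are dropped and the merged outline is re-measured after clipping — boundary = 112.00 mm; the r=10 cylinder at (11.5, 13.5) contributes a regular 6-gon of circumradius 10 (perimeter = 2·6·10.000·sin(180°/6) = 60.00 mm); Keeping only the common overlap: the r=10 cylinder at (11.5, 13.5) partially overlaps the result so far; clipping to the common part keeps 235.51 mm² — boundary = 57.51 mm; (rotated 70° about Z; rotation is an isometry so areas/perimeters/island counts are preserved). Overall, the cross-section is a single solid region. Total boundary length (outer) = 57.51 mm.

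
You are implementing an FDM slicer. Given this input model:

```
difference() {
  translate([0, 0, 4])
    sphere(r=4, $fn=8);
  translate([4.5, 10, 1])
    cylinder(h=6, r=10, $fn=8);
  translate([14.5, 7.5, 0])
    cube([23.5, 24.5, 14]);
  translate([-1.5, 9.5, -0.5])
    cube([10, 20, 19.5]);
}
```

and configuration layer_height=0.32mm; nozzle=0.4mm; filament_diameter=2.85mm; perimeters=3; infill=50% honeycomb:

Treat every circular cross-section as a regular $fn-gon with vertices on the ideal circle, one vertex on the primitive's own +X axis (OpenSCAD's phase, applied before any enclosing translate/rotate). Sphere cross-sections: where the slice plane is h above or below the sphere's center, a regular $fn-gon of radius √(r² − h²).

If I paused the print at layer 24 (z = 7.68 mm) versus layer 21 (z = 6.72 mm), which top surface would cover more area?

Layer 24 (z = 7.68): the sphere: section is a regular 8-gon, circumradius = √(r²−h²) = √(4²−3.68²) = 1.568 (area = (8/2)·1.568²·sin(360°/8) = 6.95 mm²); the cylinder at (4.5, 10) does not reach this height (z outside [1, 7]); the cube at (14.5, 7.5) is present — its section is the full 23.5×24.5 rectangle (area 575.75 mm²); the 10×20 cube at (-1.5, 9.5) contributes its full rectangle (area 200.00 mm²); After the difference (first − rest): starting from the r=4 sphere (6.95 mm²), the 23.5×24.5 cube at (14.5, 7.5) misses the remaining region (no effect); the 10×20 cube at (-1.5, 9.5) misses the remaining region (no effect) — area = 6.95 mm². So its area = 6.95 mm². Layer 21 (z = 6.72): the sphere: section is a regular 8-gon, circumradius = √(r²−h²) = √(4²−2.72²) = 2.933 (area = (8/2)·2.933²·sin(360°/8) = 24.33 mm²); the cylinder at (4.5, 10): section is a regular 8-gon, circumradius r=10 (area = (8/2)·10.000²·sin(360°/8) = 282.84 mm²); the 23.5×24.5 cube at (14.5, 7.5) contributes its full rectangle (area 575.75 mm²); the 10×20 cube at (-1.5, 9.5) contributes its full rectangle (area 200.00 mm²); After the difference (first − rest): starting from the r=4 sphere (24.33 mm²), the r=10 cylinder at (4.5, 10) partially overlaps it — only the 3.19 mm² overlap (of its 282.84 mm²) is removed, clipping the outline; the 23.5×24.5 cube at (14.5, 7.5) misses the remaining region (no effect); the 10×20 cube at (-1.5, 9.5) misses the remaining region (no effect) — area = 21.14 mm². So its area = 21.14 mm². Layer 21 is larger (21.14 vs 6.95 mm²).

layer 21 (z = 6.72 mm)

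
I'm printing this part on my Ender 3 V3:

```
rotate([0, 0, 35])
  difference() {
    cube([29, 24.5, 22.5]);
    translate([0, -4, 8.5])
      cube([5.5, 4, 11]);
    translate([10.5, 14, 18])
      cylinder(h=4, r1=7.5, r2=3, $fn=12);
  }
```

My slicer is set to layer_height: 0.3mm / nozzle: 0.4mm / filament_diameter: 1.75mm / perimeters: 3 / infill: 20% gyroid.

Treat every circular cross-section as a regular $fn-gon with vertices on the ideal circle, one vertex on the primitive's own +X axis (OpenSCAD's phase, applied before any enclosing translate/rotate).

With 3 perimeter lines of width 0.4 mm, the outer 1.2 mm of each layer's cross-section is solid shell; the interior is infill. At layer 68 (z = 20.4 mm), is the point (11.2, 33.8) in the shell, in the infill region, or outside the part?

At z = 20.4 mm: the cube (footprint 29×24.5) is included at this height; the cube at (0, -4) is not intersected at this z (z outside [8.5, 19.5]); the cone at (10.5, 14): at t=0.600 of its height the radius interpolates to r₁+(r₂−r₁)t = 4.800, giving a regular 12-gon of that circumradius; Subtracting the remaining from the first: starting from the 29×24.5 cube, the cone at (10.5, 14) lies wholly inside it (removes its full 69.12 mm² and its 29.82 mm outline becomes a hole wall) — 1 connected region with 1 hole; (rotated 35° about Z; rotation is an isometry so areas/perimeters/island counts are preserved). Overall, the cross-section is one region with 1 hole. Undo the 35° rotation: the query point maps to (28.561, 21.263) in the un-rotated model frame. The nearest boundary edge runs (29.00, 24.50)→(29.00, 0.00); distance from the point to it = 0.44 mm. The point is inside the cross-section, 0.44 mm from the nearest boundary — within the 1.2 mm shell band (3 × 0.4).

shell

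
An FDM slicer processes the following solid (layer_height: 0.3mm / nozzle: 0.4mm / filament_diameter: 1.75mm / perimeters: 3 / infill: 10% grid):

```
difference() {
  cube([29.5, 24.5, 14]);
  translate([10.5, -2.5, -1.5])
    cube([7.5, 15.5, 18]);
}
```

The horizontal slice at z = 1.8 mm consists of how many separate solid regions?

1

At z = 1.8 mm: the 29.5×24.5 cube contributes its full rectangle; the cube at (10.5, -2.5) (footprint 7.5×15.5) is included at this height; Subtracting the remaining from the first: starting from the 29.5×24.5 cube, the 7.5×15.5 cube at (10.5, -2.5) partially overlaps it — only the 97.50 mm² overlap (of its 116.25 mm²) is removed, clipping the outline — 1 connected region. The result has 1 disconnected region.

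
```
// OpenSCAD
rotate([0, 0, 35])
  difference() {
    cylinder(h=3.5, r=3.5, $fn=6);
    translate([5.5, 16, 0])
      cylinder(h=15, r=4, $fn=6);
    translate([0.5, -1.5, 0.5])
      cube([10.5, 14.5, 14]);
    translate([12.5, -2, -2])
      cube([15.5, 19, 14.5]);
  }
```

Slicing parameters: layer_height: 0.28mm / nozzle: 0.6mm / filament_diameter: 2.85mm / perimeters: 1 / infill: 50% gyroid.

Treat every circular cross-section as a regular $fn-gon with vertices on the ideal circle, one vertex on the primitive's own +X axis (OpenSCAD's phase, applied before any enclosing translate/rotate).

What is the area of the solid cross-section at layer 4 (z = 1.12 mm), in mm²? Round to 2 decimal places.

21.53 mm²

At z = 1.12 mm: the cylinder: section is a regular 6-gon, circumradius r=3.5 (area = (6/2)·3.500²·sin(360°/6) = 31.83 mm²); the r=4 cylinder at (5.5, 16) gives a regular 6-gon of circumradius 4 (constant along its height) (area = (6/2)·4.000²·sin(360°/6) = 41.57 mm²); the cube at (0.5, -1.5) is present — its section is the full 10.5×14.5 rectangle (area 152.25 mm²); the cube at (12.5, -2) (footprint 15.5×19) is included at this height (area 294.50 mm²); Subtracting the remaining from the first: starting from the r=3.5 cylinder (31.83 mm²), the r=4 cylinder at (5.5, 16) misses the remaining region (no effect); the 10.5×14.5 cube at (0.5, -1.5) partially overlaps it — only the 10.29 mm² overlap (of its 152.25 mm²) is removed, clipping the outline; the 15.5×19 cube at (12.5, -2) misses the remaining region (no effect) — area = 21.53 mm²; (rotated 35° about Z; rotation is an isometry so areas/perimeters/island counts are preserved). Overall, the cross-section is a single solid region. Net area = 21.53 mm².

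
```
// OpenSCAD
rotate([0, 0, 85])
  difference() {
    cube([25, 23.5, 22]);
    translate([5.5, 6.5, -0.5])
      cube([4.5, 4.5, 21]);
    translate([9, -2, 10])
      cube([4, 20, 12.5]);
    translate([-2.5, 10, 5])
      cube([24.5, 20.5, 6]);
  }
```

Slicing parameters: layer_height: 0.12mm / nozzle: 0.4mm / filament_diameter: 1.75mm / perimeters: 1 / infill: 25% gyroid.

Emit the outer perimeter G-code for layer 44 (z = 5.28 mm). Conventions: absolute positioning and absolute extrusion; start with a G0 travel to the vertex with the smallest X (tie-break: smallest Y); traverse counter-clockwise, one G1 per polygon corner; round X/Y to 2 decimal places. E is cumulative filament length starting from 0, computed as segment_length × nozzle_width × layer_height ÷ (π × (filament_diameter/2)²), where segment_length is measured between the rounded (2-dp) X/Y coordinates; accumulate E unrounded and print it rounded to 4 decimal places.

G0 X-21.49 Y23.96 Z5.28
G1 X-8.04 Y22.79 E0.2694
G1 X-9.09 Y10.83 E0.5090
G1 X-5.60 Y10.53 E0.5789
G1 X-6.00 Y6.05 E0.6687
G1 X-9.48 Y6.35 E0.7384
G1 X-9.96 Y0.87 E0.8482
G1 X0.00 Y0.00 E1.0477
G1 X2.18 Y24.90 E1.5465
G1 X-21.23 Y26.95 E2.0154
G1 X-21.49 Y23.96 E2.0753

At z = 5.28 mm: the cube (footprint 25×23.5) is included at this height; the 4.5×4.5 cube at (5.5, 6.5) contributes its full rectangle; the cube at (9, -2) is absent (z outside [10, 22.5]); the cube at (-2.5, 10) is present — its section is the full 24.5×20.5 rectangle; Subtracting the remaining from the first: starting from the 25×23.5 cube, the 4.5×4.5 cube at (5.5, 6.5) lies wholly inside it (removes its full 20.25 mm² and its 18.00 mm outline becomes a hole wall); the 24.5×20.5 cube at (-2.5, 10) partially overlaps it — only the 292.50 mm² overlap (of its 502.25 mm²) is removed, clipping the outline — 1 connected region; (whole slice rotated 85° about Z — lengths, areas and connectivity unchanged). The outline is a single polygon with 10 vertices. Extrusion per mm of travel: 0.4 × 0.12 / (π × 0.875²) = 0.019956. Accumulating E over each segment gives final E = 2.0753.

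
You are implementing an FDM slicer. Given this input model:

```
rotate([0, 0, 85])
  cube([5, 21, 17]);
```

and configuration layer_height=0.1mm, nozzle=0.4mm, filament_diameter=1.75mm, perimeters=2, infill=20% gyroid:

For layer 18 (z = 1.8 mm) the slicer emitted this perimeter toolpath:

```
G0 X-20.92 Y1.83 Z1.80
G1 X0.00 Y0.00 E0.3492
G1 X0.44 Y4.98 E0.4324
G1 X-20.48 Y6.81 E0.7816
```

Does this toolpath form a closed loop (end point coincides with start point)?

no

Start point (G0): (-20.92, 1.83). End point (last G1): the path does not return to the start — open.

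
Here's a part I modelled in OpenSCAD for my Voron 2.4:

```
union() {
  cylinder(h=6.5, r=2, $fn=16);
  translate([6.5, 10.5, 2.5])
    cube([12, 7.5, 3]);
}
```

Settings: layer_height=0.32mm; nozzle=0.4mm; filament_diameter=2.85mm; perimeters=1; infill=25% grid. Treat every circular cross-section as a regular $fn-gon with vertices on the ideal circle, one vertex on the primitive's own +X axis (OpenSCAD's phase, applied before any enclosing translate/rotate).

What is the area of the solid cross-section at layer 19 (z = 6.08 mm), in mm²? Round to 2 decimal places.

At z = 6.08 mm: the cylinder: section is a regular 16-gon, circumradius r=2 (area = (16/2)·2.000²·sin(360°/16) = 12.25 mm²); the cube at (6.5, 10.5) is absent (z outside [2.5, 5.5]); Taking the union: only the r=2 cylinder is present, so the union is just that shape — area = 12.25 mm². Overall, the cross-section is a single solid region. Net area = 12.25 mm².

12.25 mm²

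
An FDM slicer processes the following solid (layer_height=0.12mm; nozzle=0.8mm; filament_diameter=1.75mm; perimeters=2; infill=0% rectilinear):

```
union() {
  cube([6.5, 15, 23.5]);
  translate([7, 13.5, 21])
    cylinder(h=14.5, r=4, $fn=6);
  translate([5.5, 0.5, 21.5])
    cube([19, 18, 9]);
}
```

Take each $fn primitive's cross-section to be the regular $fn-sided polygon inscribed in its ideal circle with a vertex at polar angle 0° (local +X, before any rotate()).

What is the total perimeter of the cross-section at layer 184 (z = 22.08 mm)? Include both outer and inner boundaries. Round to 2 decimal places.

At z = 22.08 mm: the cube (footprint 6.5×15) is included at this height (perimeter 43.00 mm); the r=4 cylinder at (7, 13.5) contributes a regular 6-gon of circumradius 4 (perimeter = 2·6·4.000·sin(180°/6) = 24.00 mm); the cube at (5.5, 0.5) is present — its section is the full 19×18 rectangle (perimeter 74.00 mm); Combining (union): the regions partially overlap (shared area 53.97 mm²), so the edge portions inside another operand are dropped and the merged outline is re-measured after clipping — boundary = 85.17 mm. Overall, the cross-section is a single solid region. Total boundary length (outer) = 85.17 mm.

85.17 mm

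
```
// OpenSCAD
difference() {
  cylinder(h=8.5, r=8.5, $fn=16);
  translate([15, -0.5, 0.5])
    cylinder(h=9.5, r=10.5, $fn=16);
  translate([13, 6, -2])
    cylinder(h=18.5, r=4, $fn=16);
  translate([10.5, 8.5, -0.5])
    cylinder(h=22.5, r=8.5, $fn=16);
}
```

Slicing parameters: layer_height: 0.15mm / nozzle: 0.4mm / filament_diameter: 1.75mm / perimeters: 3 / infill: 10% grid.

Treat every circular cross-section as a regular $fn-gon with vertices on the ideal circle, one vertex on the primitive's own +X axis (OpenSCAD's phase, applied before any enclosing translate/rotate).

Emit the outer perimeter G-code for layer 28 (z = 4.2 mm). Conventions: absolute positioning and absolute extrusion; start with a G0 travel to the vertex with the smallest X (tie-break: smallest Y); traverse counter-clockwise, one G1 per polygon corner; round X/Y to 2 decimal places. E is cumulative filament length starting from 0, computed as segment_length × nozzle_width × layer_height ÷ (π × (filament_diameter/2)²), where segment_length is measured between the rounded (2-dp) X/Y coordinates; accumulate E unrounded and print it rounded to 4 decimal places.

G0 X-8.50 Y0.00 Z4.20
G1 X-7.85 Y-3.25 E0.0827
G1 X-6.01 Y-6.01 E0.1654
G1 X-3.25 Y-7.85 E0.2482
G1 X0.00 Y-8.50 E0.3308
G1 X3.25 Y-7.85 E0.4135
G1 X6.01 Y-6.01 E0.4963
G1 X6.15 Y-5.80 E0.5026
G1 X5.30 Y-4.52 E0.5409
G1 X4.50 Y-0.50 E0.6431
G1 X5.02 Y2.13 E0.7100
G1 X4.49 Y2.49 E0.7260
G1 X2.65 Y5.25 E0.8087
G1 X2.08 Y8.09 E0.8810
G1 X0.00 Y8.50 E0.9339
G1 X-3.25 Y7.85 E1.0166
G1 X-6.01 Y6.01 E1.0993
G1 X-7.85 Y3.25 E1.1821
G1 X-8.50 Y0.00 E1.2647

At z = 4.2 mm: the r=8.5 cylinder gives a regular 16-gon of circumradius 8.5 (constant along its height); the cylinder at (15, -0.5): section is a regular 16-gon, circumradius r=10.5; the r=4 cylinder at (13, 6) contributes a regular 16-gon of circumradius 4; the r=8.5 cylinder at (10.5, 8.5) contributes a regular 16-gon of circumradius 8.5; After the difference (first − rest): starting from the r=8.5 cylinder, the r=10.5 cylinder at (15, -0.5) partially overlaps it — only the 28.49 mm² overlap (of its 337.53 mm²) is removed, clipping the outline; the r=4 cylinder at (13, 6) misses the remaining region (no effect); the r=8.5 cylinder at (10.5, 8.5) partially overlaps it — only the 13.00 mm² overlap (of its 221.19 mm²) is removed, clipping the outline — 1 connected region. The outline is a single polygon with 18 vertices. Extrusion per mm of travel: 0.4 × 0.15 / (π × 0.875²) = 0.024945. Accumulating E over each segment gives final E = 1.2647.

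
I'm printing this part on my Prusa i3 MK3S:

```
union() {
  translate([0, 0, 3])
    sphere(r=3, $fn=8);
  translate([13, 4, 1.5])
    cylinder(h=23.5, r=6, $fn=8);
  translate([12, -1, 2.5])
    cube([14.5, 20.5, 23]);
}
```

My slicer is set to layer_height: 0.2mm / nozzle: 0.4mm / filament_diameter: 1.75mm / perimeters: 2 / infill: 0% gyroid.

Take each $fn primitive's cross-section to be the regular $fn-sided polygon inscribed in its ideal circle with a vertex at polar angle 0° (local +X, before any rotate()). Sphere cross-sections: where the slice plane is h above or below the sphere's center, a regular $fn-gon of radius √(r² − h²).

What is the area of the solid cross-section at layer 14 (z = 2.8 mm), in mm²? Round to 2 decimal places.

363.92 mm²

At z = 2.8 mm: the r=3 sphere contributes a regular 8-gon of circumradius √(3²−0.2²) = 2.993 (area = (8/2)·2.993²·sin(360°/8) = 25.34 mm²); the r=6 cylinder at (13, 4) gives a regular 8-gon of circumradius 6 (constant along its height) (area = (8/2)·6.000²·sin(360°/8) = 101.82 mm²); the cube at (12, -1) is present — its section is the full 14.5×20.5 rectangle (area 297.25 mm²); Merging all regions: the regions partially overlap — summed areas 424.42 mm² minus the doubly-counted overlap 60.50 mm² gives 363.92 mm² — area = 363.92 mm². Overall, the cross-section has 2 separate islands. Net area = 363.92 mm².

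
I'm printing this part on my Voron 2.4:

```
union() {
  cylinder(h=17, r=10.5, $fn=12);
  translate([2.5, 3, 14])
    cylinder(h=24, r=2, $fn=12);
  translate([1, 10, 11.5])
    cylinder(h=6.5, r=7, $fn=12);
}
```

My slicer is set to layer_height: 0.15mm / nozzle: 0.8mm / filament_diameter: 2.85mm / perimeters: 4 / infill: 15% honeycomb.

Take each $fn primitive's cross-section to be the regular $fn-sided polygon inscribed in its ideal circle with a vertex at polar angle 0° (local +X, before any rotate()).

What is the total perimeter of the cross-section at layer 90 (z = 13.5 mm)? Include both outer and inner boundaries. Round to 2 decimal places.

At z = 13.5 mm: the cylinder: section is a regular 12-gon, circumradius r=10.5 (perimeter = 2·12·10.500·sin(180°/12) = 65.22 mm); the cylinder at (2.5, 3) is absent (z outside [14, 38]); the r=7 cylinder at (1, 10) contributes a regular 12-gon of circumradius 7 (perimeter = 2·12·7.000·sin(180°/12) = 43.48 mm); Combining (union): the regions partially overlap (shared area 65.83 mm²), so the edge portions inside another operand are dropped and the merged outline is re-measured after clipping — boundary = 77.07 mm. Overall, the cross-section is a single solid region. Total boundary length (outer) = 77.07 mm.

77.07 mm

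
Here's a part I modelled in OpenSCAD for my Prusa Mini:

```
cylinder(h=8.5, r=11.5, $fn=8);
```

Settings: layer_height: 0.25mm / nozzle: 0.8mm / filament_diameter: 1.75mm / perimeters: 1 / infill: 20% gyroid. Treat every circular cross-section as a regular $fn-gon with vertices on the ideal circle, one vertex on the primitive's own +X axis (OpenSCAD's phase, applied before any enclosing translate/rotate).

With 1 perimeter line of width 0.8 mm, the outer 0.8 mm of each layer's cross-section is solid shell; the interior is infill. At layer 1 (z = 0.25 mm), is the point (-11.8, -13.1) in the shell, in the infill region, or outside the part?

outside

At z = 0.25 mm: the cylinder: section is a regular 8-gon, circumradius r=11.5. Overall, the cross-section is a single solid region. The nearest boundary edge runs (-11.50, 0.00)→(-8.13, -8.13); distance from the point to it = 6.18 mm. The point is not inside any of the regions above, so it lies outside the cross-section (6.18 mm from the nearest boundary).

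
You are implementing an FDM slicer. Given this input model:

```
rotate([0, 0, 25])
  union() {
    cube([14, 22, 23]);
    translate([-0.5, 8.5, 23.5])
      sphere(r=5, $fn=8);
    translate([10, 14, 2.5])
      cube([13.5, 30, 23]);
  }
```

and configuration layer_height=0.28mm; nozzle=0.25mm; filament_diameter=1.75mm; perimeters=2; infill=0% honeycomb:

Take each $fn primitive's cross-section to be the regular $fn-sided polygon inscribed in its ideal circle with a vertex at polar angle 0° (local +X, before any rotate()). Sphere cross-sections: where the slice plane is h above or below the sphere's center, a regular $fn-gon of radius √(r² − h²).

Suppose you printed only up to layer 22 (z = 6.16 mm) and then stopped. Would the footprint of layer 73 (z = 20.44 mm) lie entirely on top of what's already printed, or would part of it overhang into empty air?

part overhangs

Compare the two slices. At z = 6.16: the cube is present — its section is the full 14×22 rectangle (area 308.00 mm²); the sphere at (-0.5, 8.5) does not reach this height (|z−center|=17.340 > r=5); the cube at (10, 14) (footprint 13.5×30) is included at this height (area 405.00 mm²); Taking the union: the regions partially overlap — summed areas 713.00 mm² minus the doubly-counted overlap 32.00 mm² gives 681.00 mm² — area = 681.00 mm²; (whole slice rotated 25° about Z — lengths, areas and connectivity unchanged). At z = 20.44: the 14×22 cube contributes its full rectangle (area 308.00 mm²); the r=5 sphere at (-0.5, 8.5) contributes a regular 8-gon of circumradius √(5²−3.06²) = 3.954 (area = (8/2)·3.954²·sin(360°/8) = 44.23 mm²); the cube at (10, 14) is present — its section is the full 13.5×30 rectangle (area 405.00 mm²); Taking the union: the regions partially overlap — summed areas 757.23 mm² minus the doubly-counted overlap 50.26 mm² gives 706.96 mm² — area = 706.96 mm²; (rotated 25° about Z; rotation is an isometry so areas/perimeters/island counts are preserved). Checking containment: at z = 20.44 the cross-section extends beyond the z = 6.16 cross-section by about 25.96 mm².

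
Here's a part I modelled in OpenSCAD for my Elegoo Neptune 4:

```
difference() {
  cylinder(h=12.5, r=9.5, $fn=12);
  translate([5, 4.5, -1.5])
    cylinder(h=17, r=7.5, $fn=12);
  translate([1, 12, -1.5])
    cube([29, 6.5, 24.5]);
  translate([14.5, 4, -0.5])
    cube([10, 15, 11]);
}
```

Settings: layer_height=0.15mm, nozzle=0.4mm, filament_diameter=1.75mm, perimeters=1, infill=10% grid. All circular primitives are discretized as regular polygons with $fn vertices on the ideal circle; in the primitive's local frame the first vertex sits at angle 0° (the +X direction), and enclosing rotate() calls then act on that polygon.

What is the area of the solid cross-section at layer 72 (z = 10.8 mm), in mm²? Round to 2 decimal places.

164.51 mm²

At z = 10.8 mm: the r=9.5 cylinder gives a regular 12-gon of circumradius 9.5 (constant along its height) (area = (12/2)·9.500²·sin(360°/12) = 270.75 mm²); the r=7.5 cylinder at (5, 4.5) contributes a regular 12-gon of circumradius 7.5 (area = (12/2)·7.500²·sin(360°/12) = 168.75 mm²); the cube at (1, 12) (footprint 29×6.5) is included at this height (area 188.50 mm²); the cube at (14.5, 4) does not reach this height (z outside [-0.5, 10.5]); Subtracting the remaining from the first: starting from the r=9.5 cylinder (270.75 mm²), the r=7.5 cylinder at (5, 4.5) partially overlaps it — only the 106.24 mm² overlap (of its 168.75 mm²) is removed, clipping the outline; the 29×6.5 cube at (1, 12) misses the remaining region (no effect) — area = 164.51 mm². Overall, the cross-section is a single solid region. Net area = 164.51 mm².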